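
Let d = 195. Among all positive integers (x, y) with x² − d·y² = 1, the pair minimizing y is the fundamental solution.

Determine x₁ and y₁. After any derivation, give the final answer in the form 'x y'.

√195 = [13; 1,26, …], period ℓ=2 (even) → k=1
i=0: a=13 ⇒ p=13, q=1
i=1: a=1 ⇒ p=14, q=1
(x₁, y₁) = (14, 1);  14² − 195·1² = 1 ✓

14 1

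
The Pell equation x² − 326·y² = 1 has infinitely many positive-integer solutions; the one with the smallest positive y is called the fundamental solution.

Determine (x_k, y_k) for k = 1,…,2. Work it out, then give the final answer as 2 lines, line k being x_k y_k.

325 18
211249 11700

[18; 18,36] for √326; ℓ=2 ⇒ convergent index 1
k=0  a_k=18  p_k/q_k = 18/1
k=1  a_k=18  p_k/q_k = 325/18
(x₁, y₁) = (325, 18);  325² − 326·18² = 1 ✓
(x_2, y_2) = (325·325 + 326·18·18, 325·18 + 18·325) = (211249, 11700)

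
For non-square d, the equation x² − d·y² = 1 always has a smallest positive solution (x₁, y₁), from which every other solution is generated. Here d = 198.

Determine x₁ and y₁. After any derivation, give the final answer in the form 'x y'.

√198 = [14; 14,28, …], period ℓ=2 (even) → k=1
a_0=14:  p_0=14·1+0=14,  q_0=14·0+1=1
a_1=14:  p_1=14·14+1=197,  q_1=14·1+0=14
(x₁, y₁) = (197, 14);  197² − 198·14² = 1 ✓

197 14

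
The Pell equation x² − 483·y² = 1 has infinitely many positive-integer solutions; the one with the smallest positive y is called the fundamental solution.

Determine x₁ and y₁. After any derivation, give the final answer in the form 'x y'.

22 1

[21; 1,42] for √483; ℓ=2 ⇒ convergent index 1
k=0  a_k=21  p_k/q_k = 21/1
k=1  a_k=1  p_k/q_k = 22/1
→ (22, 1).  Check: 22²=484, 483·1²=483, difference 1.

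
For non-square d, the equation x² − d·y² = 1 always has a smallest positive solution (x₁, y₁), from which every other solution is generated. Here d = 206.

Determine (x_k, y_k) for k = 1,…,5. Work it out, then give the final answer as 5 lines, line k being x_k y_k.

[14; 2,1,5,14,5,1,2,28] for √206; ℓ=8 ⇒ convergent index 7
step 0: (14, 1)  from 14·(1,0) + (0,1)
step 1: (29, 2)  from 2·(14,1) + (1,0)
step 2: (43, 3)  from 1·(29,2) + (14,1)
step 3: (244, 17)  from 5·(43,3) + (29,2)
…
step 5: (17539, 1222)  from 5·(3459,241) + (244,17)
step 6: (20998, 1463)  from 1·(17539,1222) + (3459,241)
step 7: (59535, 4148)  from 2·(20998,1463) + (17539,1222)
fundamental: x₁=59535, y₁=4148  (since 3544416225 − 206·17205904 = 1)
(x_2, y_2) = (59535·59535 + 206·4148·4148, 59535·4148 + 4148·59535) = (7088832449, 493902360)
(x_3, y_3) = (59535·7088832449 + 206·4148·493902360, 59535·493902360 + 4148·7088832449) = (844067279642895, 58808954001052)
(x_4, y_4) = (59535·844067279642895 + 206·4148·58808954001052, 59535·58808954001052 + 4148·844067279642895) = (100503090979990675201, 7002382152411359280)
(x_5, y_5) = (59535·100503090979990675201 + 206·4148·7002382152411359280, 59535·7002382152411359280 + 4148·100503090979990675201) = (11966903042143422416540175, 833773642828811595468548)

59535 4148
7088832449 493902360
844067279642895 58808954001052
100503090979990675201 7002382152411359280
11966903042143422416540175 833773642828811595468548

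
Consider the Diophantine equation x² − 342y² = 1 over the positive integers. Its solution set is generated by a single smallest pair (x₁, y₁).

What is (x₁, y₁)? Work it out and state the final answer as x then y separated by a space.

√342 → a₀=18, period (2,36); ℓ=2 even so k=1
a_0=18:  p_0=18·1+0=18,  q_0=18·0+1=1
a_1=2:  p_1=2·18+1=37,  q_1=2·1+0=2
→ (37, 2).  Check: 37²=1369, 342·2²=1368, difference 1.

37 2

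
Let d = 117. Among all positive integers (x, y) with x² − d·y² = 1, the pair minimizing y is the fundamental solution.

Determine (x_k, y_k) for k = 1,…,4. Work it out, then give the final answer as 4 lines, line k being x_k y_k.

649 60
842401 77880
1093435849 101088180
1419278889601 131212379760

√117 → a₀=10, period (1,4,2,4,1,20); ℓ=6 even so k=5
k=0  a_k=10  p_k/q_k = 10/1
k=1  a_k=1  p_k/q_k = 11/1
…
k=4  a_k=4  p_k/q_k = 530/49
k=5  a_k=1  p_k/q_k = 649/60
fundamental: x₁=649, y₁=60  (since 421201 − 117·3600 = 1)
k=2:  x_2 = 649·649+117·60·60 = 842401,  y_2 = 649·60+60·649 = 77880
k=3:  x_3 = 649·842401+117·60·77880 = 1093435849,  y_3 = 649·77880+60·842401 = 101088180
k=4:  x_4 = 649·1093435849+117·60·101088180 = 1419278889601,  y_4 = 649·101088180+60·1093435849 = 131212379760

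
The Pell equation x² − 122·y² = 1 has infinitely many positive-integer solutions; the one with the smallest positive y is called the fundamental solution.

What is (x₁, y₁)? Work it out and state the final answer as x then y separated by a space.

√122 = [11; 22, …], period ℓ=1 (odd) → k=1
a_0=11:  p_0=11·1+0=11,  q_0=11·0+1=1
a_1=22:  p_1=22·11+1=243,  q_1=22·1+0=22
→ (243, 22).  Check: 243²=59049, 122·22²=59048, difference 1.

243 22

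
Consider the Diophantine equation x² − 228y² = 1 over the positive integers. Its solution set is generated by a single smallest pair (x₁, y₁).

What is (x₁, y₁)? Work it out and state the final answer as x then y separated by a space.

151 10

√228 → a₀=15, period (10,30); ℓ=2 even so k=1
a_0=15:  p_0=15·1+0=15,  q_0=15·0+1=1
a_1=10:  p_1=10·15+1=151,  q_1=10·1+0=10
(x₁, y₁) = (151, 10);  151² − 228·10² = 1 ✓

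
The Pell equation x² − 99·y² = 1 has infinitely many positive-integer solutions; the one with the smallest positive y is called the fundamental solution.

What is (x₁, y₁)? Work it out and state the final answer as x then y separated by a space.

10 1

d=99: √d = [9; 1,18] (ℓ=2, even), read p_1/q_1
k=0  a_k=9  p_k/q_k = 9/1
k=1  a_k=1  p_k/q_k = 10/1
→ (10, 1).  Check: 10²=100, 99·1²=99, difference 1.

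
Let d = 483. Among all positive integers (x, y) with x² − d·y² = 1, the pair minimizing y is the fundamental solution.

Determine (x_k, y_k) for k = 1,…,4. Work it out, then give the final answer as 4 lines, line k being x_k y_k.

22 1
967 44
42526 1935
1870177 85096

[21; 1,42] for √483; ℓ=2 ⇒ convergent index 1
k=0  a_k=21  p_k/q_k = 21/1
k=1  a_k=1  p_k/q_k = 22/1
fundamental: x₁=22, y₁=1  (since 484 − 483·1 = 1)
k=2:  x_2 = 22·22+483·1·1 = 967,  y_2 = 22·1+1·22 = 44
k=3:  x_3 = 22·967+483·1·44 = 42526,  y_3 = 22·44+1·967 = 1935
k=4:  x_4 = 22·42526+483·1·1935 = 1870177,  y_4 = 22·1935+1·42526 = 85096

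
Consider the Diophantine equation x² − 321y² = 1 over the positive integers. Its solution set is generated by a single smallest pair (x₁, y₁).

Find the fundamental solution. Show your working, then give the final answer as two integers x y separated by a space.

215 12

√321 = [17; 1,10,1,34, …], period ℓ=4 (even) → k=3
i=0: a=17 ⇒ p=17, q=1
i=1: a=1 ⇒ p=18, q=1
i=2: a=10 ⇒ p=197, q=11
i=3: a=1 ⇒ p=215, q=12
→ (215, 12).  Check: 215²=46225, 321·12²=46224, difference 1.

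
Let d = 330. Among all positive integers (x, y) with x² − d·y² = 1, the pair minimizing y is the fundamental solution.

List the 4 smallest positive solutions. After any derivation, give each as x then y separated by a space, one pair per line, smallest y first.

d=330: √d = [18; 6,36] (ℓ=2, even), read p_1/q_1
step 0: (18, 1)  from 18·(1,0) + (0,1)
step 1: (109, 6)  from 6·(18,1) + (1,0)
fundamental: x₁=109, y₁=6  (since 11881 − 330·36 = 1)
n=2: (109,6)∘(109,6) = (109·109+330·6·6, 109·6+6·109) = (23761,1308)
n=3: (23761,1308)∘(109,6) = (109·23761+330·6·1308, 109·1308+6·23761) = (5179789,285138)
n=4: (5179789,285138)∘(109,6) = (109·5179789+330·6·285138, 109·285138+6·5179789) = (1129170241,62158776)

109 6
23761 1308
5179789 285138
1129170241 62158776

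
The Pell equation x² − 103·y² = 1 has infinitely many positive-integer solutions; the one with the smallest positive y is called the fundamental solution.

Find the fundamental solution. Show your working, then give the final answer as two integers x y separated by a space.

227528 22419

[10; 6,1,2,1,1,9,1,1,2,1,6,20] for √103; ℓ=12 ⇒ convergent index 11
a_0=10:  p_0=10·1+0=10,  q_0=10·0+1=1
a_1=6:  p_1=6·10+1=61,  q_1=6·1+0=6
a_2=1:  p_2=1·61+10=71,  q_2=1·6+1=7
a_3=2:  p_3=2·71+61=203,  q_3=2·7+6=20
a_4=1:  p_4=1·203+71=274,  q_4=1·20+7=27
a_5=1:  p_5=1·274+203=477,  q_5=1·27+20=47
a_6=9:  p_6=9·477+274=4567,  q_6=9·47+27=450
…
a_8=1:  p_8=1·5044+4567=9611,  q_8=1·497+450=947
…
a_10=1:  p_10=1·24266+9611=33877,  q_10=1·2391+947=3338
a_11=6:  p_11=6·33877+24266=227528,  q_11=6·3338+2391=22419
→ (227528, 22419).  Check: 227528²=51768990784, 103·22419²=51768990783, difference 1.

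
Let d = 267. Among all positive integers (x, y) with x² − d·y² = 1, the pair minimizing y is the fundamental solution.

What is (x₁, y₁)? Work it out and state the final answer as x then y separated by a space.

√267 → a₀=16, period (2,1,15,1,2,32); ℓ=6 even so k=5
i=0: a=16 ⇒ p=16, q=1
i=1: a=2 ⇒ p=33, q=2
…
i=3: a=15 ⇒ p=768, q=47
i=4: a=1 ⇒ p=817, q=50
i=5: a=2 ⇒ p=2402, q=147
(x₁, y₁) = (2402, 147);  2402² − 267·147² = 1 ✓

2402 147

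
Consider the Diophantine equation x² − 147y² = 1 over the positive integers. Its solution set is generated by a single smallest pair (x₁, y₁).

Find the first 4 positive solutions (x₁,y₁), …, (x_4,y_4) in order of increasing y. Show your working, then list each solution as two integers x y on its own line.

97 8
18817 1552
3650401 301080
708158977 58407968

d=147: √d = [12; 8,24] (ℓ=2, even), read p_1/q_1
k=0  a_k=12  p_k/q_k = 12/1
k=1  a_k=8  p_k/q_k = 97/8
(x₁, y₁) = (97, 8);  97² − 147·8² = 1 ✓
n=2: (97,8)∘(97,8) = (97·97+147·8·8, 97·8+8·97) = (18817,1552)
n=3: (18817,1552)∘(97,8) = (97·18817+147·8·1552, 97·1552+8·18817) = (3650401,301080)
n=4: (3650401,301080)∘(97,8) = (97·3650401+147·8·301080, 97·301080+8·3650401) = (708158977,58407968)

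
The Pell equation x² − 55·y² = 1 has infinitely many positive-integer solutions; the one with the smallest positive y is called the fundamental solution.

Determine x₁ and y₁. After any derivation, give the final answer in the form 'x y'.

89 12

d=55: √d = [7; 2,2,2,14] (ℓ=4, even), read p_3/q_3
i=0: a=7 ⇒ p=7, q=1
i=1: a=2 ⇒ p=15, q=2
i=2: a=2 ⇒ p=37, q=5
i=3: a=2 ⇒ p=89, q=12
→ (89, 12).  Check: 89²=7921, 55·12²=7920, difference 1.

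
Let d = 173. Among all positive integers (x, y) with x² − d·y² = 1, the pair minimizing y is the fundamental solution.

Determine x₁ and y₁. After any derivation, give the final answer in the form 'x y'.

[13; 6,1,1,6,26] for √173; ℓ=5 ⇒ convergent index 9
a_0=13:  p_0=13·1+0=13,  q_0=13·0+1=1
a_1=6:  p_1=6·13+1=79,  q_1=6·1+0=6
a_2=1:  p_2=1·79+13=92,  q_2=1·6+1=7
a_3=1:  p_3=1·92+79=171,  q_3=1·7+6=13
a_4=6:  p_4=6·171+92=1118,  q_4=6·13+7=85
a_5=26:  p_5=26·1118+171=29239,  q_5=26·85+13=2223
a_6=6:  p_6=6·29239+1118=176552,  q_6=6·2223+85=13423
…
a_8=1:  p_8=1·205791+176552=382343,  q_8=1·15646+13423=29069
a_9=6:  p_9=6·382343+205791=2499849,  q_9=6·29069+15646=190060
(x₁, y₁) = (2499849, 190060);  2499849² − 173·190060² = 1 ✓

2499849 190060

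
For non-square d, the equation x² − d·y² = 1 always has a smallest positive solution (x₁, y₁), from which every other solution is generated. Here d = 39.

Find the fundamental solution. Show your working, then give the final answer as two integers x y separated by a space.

25 4

[6; 4,12] for √39; ℓ=2 ⇒ convergent index 1
k=0  a_k=6  p_k/q_k = 6/1
k=1  a_k=4  p_k/q_k = 25/4
fundamental: x₁=25, y₁=4  (since 625 − 39·16 = 1)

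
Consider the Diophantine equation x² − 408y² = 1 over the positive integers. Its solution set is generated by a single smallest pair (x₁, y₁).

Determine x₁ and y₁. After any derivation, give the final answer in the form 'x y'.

101 5

√408 = [20; 5,40, …], period ℓ=2 (even) → k=1
k=0  a_k=20  p_k/q_k = 20/1
k=1  a_k=5  p_k/q_k = 101/5
→ (101, 5).  Check: 101²=10201, 408·5²=10200, difference 1.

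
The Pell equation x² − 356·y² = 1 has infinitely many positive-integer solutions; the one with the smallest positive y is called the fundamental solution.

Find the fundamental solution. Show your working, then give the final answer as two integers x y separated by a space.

√356 → a₀=18, period (1,6,1,1,2,…,6,1,36); ℓ=14 even so k=13
k=0  a_k=18  p_k/q_k = 18/1
k=1  a_k=1  p_k/q_k = 19/1
k=2  a_k=6  p_k/q_k = 132/7
k=3  a_k=1  p_k/q_k = 151/8
k=4  a_k=1  p_k/q_k = 283/15
k=5  a_k=2  p_k/q_k = 717/38
k=6  a_k=1  p_k/q_k = 1000/53
…
k=8  a_k=1  p_k/q_k = 9717/515
k=9  a_k=2  p_k/q_k = 28151/1492
k=10  a_k=1  p_k/q_k = 37868/2007
k=11  a_k=1  p_k/q_k = 66019/3499
k=12  a_k=6  p_k/q_k = 433982/23001
k=13  a_k=1  p_k/q_k = 500001/26500
fundamental: x₁=500001, y₁=26500  (since 250001000001 − 356·702250000 = 1)

500001 26500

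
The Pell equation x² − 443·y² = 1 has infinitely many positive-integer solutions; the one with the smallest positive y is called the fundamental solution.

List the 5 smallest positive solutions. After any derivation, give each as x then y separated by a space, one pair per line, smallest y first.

[21; 21,42] for √443; ℓ=2 ⇒ convergent index 1
a_0=21:  p_0=21·1+0=21,  q_0=21·0+1=1
a_1=21:  p_1=21·21+1=442,  q_1=21·1+0=21
fundamental: x₁=442, y₁=21  (since 195364 − 443·441 = 1)
k=2:  x_2 = 442·442+443·21·21 = 390727,  y_2 = 442·21+21·442 = 18564
k=3:  x_3 = 442·390727+443·21·18564 = 345402226,  y_3 = 442·18564+21·390727 = 16410555
k=4:  x_4 = 442·345402226+443·21·16410555 = 305335177057,  y_4 = 442·16410555+21·345402226 = 14506912056
k=5:  x_5 = 442·305335177057+443·21·14506912056 = 269915951116162,  y_5 = 442·14506912056+21·305335177057 = 12824093846949

442 21
390727 18564
345402226 16410555
305335177057 14506912056
269915951116162 12824093846949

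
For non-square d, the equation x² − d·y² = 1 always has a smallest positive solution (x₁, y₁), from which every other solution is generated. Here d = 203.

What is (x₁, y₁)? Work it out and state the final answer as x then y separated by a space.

57 4

√203 → a₀=14, period (4,28); ℓ=2 even so k=1
step 0: (14, 1)  from 14·(1,0) + (0,1)
step 1: (57, 4)  from 4·(14,1) + (1,0)
fundamental: x₁=57, y₁=4  (since 3249 − 203·16 = 1)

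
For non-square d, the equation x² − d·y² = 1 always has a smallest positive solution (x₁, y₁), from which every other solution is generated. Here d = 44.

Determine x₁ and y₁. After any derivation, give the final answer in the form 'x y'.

√44 = [6; 1,1,1,2,1,1,1,12, …], period ℓ=8 (even) → k=7
a_0=6:  p_0=6·1+0=6,  q_0=6·0+1=1
a_1=1:  p_1=1·6+1=7,  q_1=1·1+0=1
a_2=1:  p_2=1·7+6=13,  q_2=1·1+1=2
a_3=1:  p_3=1·13+7=20,  q_3=1·2+1=3
…
a_5=1:  p_5=1·53+20=73,  q_5=1·8+3=11
a_6=1:  p_6=1·73+53=126,  q_6=1·11+8=19
a_7=1:  p_7=1·126+73=199,  q_7=1·19+11=30
fundamental: x₁=199, y₁=30  (since 39601 − 44·900 = 1)

199 30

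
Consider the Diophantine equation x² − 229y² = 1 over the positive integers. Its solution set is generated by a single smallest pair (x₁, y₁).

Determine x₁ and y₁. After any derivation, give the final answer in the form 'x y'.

5848201 386460

d=229: √d = [15; 7,1,1,7,30] (ℓ=5, odd), read p_9/q_9
a_0=15:  p_0=15·1+0=15,  q_0=15·0+1=1
…
a_2=1:  p_2=1·106+15=121,  q_2=1·7+1=8
a_3=1:  p_3=1·121+106=227,  q_3=1·8+7=15
…
a_6=7:  p_6=7·51527+1710=362399,  q_6=7·3405+113=23948
a_7=1:  p_7=1·362399+51527=413926,  q_7=1·23948+3405=27353
a_8=1:  p_8=1·413926+362399=776325,  q_8=1·27353+23948=51301
a_9=7:  p_9=7·776325+413926=5848201,  q_9=7·51301+27353=386460
→ (5848201, 386460).  Check: 5848201²=34201454936401, 229·386460²=34201454936400, difference 1.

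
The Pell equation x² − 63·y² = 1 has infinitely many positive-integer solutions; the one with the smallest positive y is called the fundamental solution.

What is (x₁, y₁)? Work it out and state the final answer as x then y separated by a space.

[7; 1,14] for √63; ℓ=2 ⇒ convergent index 1
i=0: a=7 ⇒ p=7, q=1
i=1: a=1 ⇒ p=8, q=1
fundamental: x₁=8, y₁=1  (since 64 − 63·1 = 1)

8 1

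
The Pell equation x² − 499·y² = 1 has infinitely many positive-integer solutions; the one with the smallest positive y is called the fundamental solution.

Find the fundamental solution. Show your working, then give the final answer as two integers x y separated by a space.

4490 201

d=499: √d = [22; 2,1,21,1,2,44] (ℓ=6, even), read p_5/q_5
step 0: (22, 1)  from 22·(1,0) + (0,1)
…
step 4: (1519, 68)  from 1·(1452,65) + (67,3)
step 5: (4490, 201)  from 2·(1519,68) + (1452,65)
→ (4490, 201).  Check: 4490²=20160100, 499·201²=20160099, difference 1.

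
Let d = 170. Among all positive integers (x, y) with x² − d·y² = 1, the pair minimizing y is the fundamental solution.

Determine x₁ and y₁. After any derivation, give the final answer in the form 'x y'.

339 26

√170 → a₀=13, period (26); ℓ=1 odd so k=1
step 0: (13, 1)  from 13·(1,0) + (0,1)
step 1: (339, 26)  from 26·(13,1) + (1,0)
fundamental: x₁=339, y₁=26  (since 114921 − 170·676 = 1)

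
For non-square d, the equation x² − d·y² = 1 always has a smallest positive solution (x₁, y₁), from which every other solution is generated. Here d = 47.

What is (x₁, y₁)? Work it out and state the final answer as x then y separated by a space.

[6; 1,5,1,12] for √47; ℓ=4 ⇒ convergent index 3
a_0=6:  p_0=6·1+0=6,  q_0=6·0+1=1
…
a_2=5:  p_2=5·7+6=41,  q_2=5·1+1=6
a_3=1:  p_3=1·41+7=48,  q_3=1·6+1=7
fundamental: x₁=48, y₁=7  (since 2304 − 47·49 = 1)

48 7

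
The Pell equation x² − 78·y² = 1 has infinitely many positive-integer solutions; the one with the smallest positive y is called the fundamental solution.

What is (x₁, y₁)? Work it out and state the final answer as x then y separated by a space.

53 6

d=78: √d = [8; 1,4,1,16] (ℓ=4, even), read p_3/q_3
a_0=8:  p_0=8·1+0=8,  q_0=8·0+1=1
a_1=1:  p_1=1·8+1=9,  q_1=1·1+0=1
a_2=4:  p_2=4·9+8=44,  q_2=4·1+1=5
a_3=1:  p_3=1·44+9=53,  q_3=1·5+1=6
fundamental: x₁=53, y₁=6  (since 2809 − 78·36 = 1)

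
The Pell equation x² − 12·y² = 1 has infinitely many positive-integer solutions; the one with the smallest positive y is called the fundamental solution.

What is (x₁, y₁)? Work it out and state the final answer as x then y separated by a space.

d=12: √d = [3; 2,6] (ℓ=2, even), read p_1/q_1
a_0=3:  p_0=3·1+0=3,  q_0=3·0+1=1
a_1=2:  p_1=2·3+1=7,  q_1=2·1+0=2
(x₁, y₁) = (7, 2);  7² − 12·2² = 1 ✓

7 2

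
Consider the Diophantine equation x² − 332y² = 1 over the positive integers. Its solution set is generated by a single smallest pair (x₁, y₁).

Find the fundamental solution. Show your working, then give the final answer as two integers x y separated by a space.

d=332: √d = [18; 4,1,1,8,1,1,4,36] (ℓ=8, even), read p_7/q_7
a_0=18:  p_0=18·1+0=18,  q_0=18·0+1=1
a_1=4:  p_1=4·18+1=73,  q_1=4·1+0=4
a_2=1:  p_2=1·73+18=91,  q_2=1·4+1=5
a_3=1:  p_3=1·91+73=164,  q_3=1·5+4=9
a_4=8:  p_4=8·164+91=1403,  q_4=8·9+5=77
…
a_6=1:  p_6=1·1567+1403=2970,  q_6=1·86+77=163
a_7=4:  p_7=4·2970+1567=13447,  q_7=4·163+86=738
fundamental: x₁=13447, y₁=738  (since 180821809 − 332·544644 = 1)

13447 738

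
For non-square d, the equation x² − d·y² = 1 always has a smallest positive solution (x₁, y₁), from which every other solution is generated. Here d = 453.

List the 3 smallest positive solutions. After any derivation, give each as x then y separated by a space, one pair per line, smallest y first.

d=453: √d = [21; 3,1,1,10,14,10,1,1,3,42] (ℓ=10, even), read p_9/q_9
k=0  a_k=21  p_k/q_k = 21/1
…
k=3  a_k=1  p_k/q_k = 149/7
…
k=8  a_k=1  p_k/q_k = 469329/22051
k=9  a_k=3  p_k/q_k = 1653751/77700
fundamental: x₁=1653751, y₁=77700  (since 2734892370001 − 453·6037290000 = 1)
n=2: (1653751,77700)∘(1653751,77700) = (1653751·1653751+453·77700·77700, 1653751·77700+77700·1653751) = (5469784740001,256992905400)
n=3: (5469784740001,256992905400)∘(1653751,77700) = (1653751·5469784740001+453·77700·256992905400, 1653751·256992905400+77700·5469784740001) = (18091323967121133751,850004548596233100)

1653751 77700
5469784740001 256992905400
18091323967121133751 850004548596233100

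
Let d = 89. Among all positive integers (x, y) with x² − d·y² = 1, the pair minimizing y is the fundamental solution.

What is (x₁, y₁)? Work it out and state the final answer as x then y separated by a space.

500001 53000

√89 = [9; 2,3,3,2,18, …], period ℓ=5 (odd) → k=9
step 0: (9, 1)  from 9·(1,0) + (0,1)
step 1: (19, 2)  from 2·(9,1) + (1,0)
step 2: (66, 7)  from 3·(19,2) + (9,1)
…
step 4: (500, 53)  from 2·(217,23) + (66,7)
step 5: (9217, 977)  from 18·(500,53) + (217,23)
step 6: (18934, 2007)  from 2·(9217,977) + (500,53)
step 7: (66019, 6998)  from 3·(18934,2007) + (9217,977)
step 8: (216991, 23001)  from 3·(66019,6998) + (18934,2007)
step 9: (500001, 53000)  from 2·(216991,23001) + (66019,6998)
→ (500001, 53000).  Check: 500001²=250001000001, 89·53000²=250001000000, difference 1.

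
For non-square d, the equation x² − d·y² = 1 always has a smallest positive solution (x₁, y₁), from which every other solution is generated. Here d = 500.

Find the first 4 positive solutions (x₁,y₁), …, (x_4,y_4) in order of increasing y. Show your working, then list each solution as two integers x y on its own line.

930249 41602
1730726404001 77400437796
3220013013190122249 144003359718540806
5990827771012465337616001 267917962749548332043592

√500 → a₀=22, period (2,1,3,2,1,…,1,2,44); ℓ=14 even so k=13
a_0=22:  p_0=22·1+0=22,  q_0=22·0+1=1
a_1=2:  p_1=2·22+1=45,  q_1=2·1+0=2
a_2=1:  p_2=1·45+22=67,  q_2=1·2+1=3
a_3=3:  p_3=3·67+45=246,  q_3=3·3+2=11
a_4=2:  p_4=2·246+67=559,  q_4=2·11+3=25
…
a_7=10:  p_7=10·1364+805=14445,  q_7=10·61+36=646
a_8=1:  p_8=1·14445+1364=15809,  q_8=1·646+61=707
…
a_10=2:  p_10=2·30254+15809=76317,  q_10=2·1353+707=3413
…
a_12=1:  p_12=1·259205+76317=335522,  q_12=1·11592+3413=15005
a_13=2:  p_13=2·335522+259205=930249,  q_13=2·15005+11592=41602
→ (930249, 41602).  Check: 930249²=865363202001, 500·41602²=865363202000, difference 1.
n=2: (930249,41602)∘(930249,41602) = (930249·930249+500·41602·41602, 930249·41602+41602·930249) = (1730726404001,77400437796)
n=3: (1730726404001,77400437796)∘(930249,41602) = (930249·1730726404001+500·41602·77400437796, 930249·77400437796+41602·1730726404001) = (3220013013190122249,144003359718540806)
n=4: (3220013013190122249,144003359718540806)∘(930249,41602) = (930249·3220013013190122249+500·41602·144003359718540806, 930249·144003359718540806+41602·3220013013190122249) = (5990827771012465337616001,267917962749548332043592)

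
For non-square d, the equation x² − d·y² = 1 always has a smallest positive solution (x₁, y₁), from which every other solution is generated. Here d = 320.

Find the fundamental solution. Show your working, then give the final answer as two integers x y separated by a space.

161 9

√320 → a₀=17, period (1,7,1,34); ℓ=4 even so k=3
step 0: (17, 1)  from 17·(1,0) + (0,1)
…
step 2: (143, 8)  from 7·(18,1) + (17,1)
step 3: (161, 9)  from 1·(143,8) + (18,1)
(x₁, y₁) = (161, 9);  161² − 320·9² = 1 ✓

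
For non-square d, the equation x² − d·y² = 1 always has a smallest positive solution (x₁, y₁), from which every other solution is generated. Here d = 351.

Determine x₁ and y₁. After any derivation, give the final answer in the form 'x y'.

62425 3332

√351 → a₀=18, period (1,2,1,3,2,2,2,3,1,2,1,36); ℓ=12 even so k=11
step 0: (18, 1)  from 18·(1,0) + (0,1)
…
step 2: (56, 3)  from 2·(19,1) + (18,1)
…
step 10: (45882, 2449)  from 2·(16543,883) + (12796,683)
step 11: (62425, 3332)  from 1·(45882,2449) + (16543,883)
(x₁, y₁) = (62425, 3332);  62425² − 351·3332² = 1 ✓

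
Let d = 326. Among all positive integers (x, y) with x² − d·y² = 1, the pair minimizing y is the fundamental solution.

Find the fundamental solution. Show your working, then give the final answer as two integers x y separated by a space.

√326 = [18; 18,36, …], period ℓ=2 (even) → k=1
k=0  a_k=18  p_k/q_k = 18/1
k=1  a_k=18  p_k/q_k = 325/18
→ (325, 18).  Check: 325²=105625, 326·18²=105624, difference 1.

325 18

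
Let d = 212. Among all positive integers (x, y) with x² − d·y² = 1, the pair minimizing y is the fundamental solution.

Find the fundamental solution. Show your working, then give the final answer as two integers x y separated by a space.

66249 4550

√212 → a₀=14, period (1,1,3,1,1,…,1,1,28); ℓ=14 even so k=13
i=0: a=14 ⇒ p=14, q=1
i=1: a=1 ⇒ p=15, q=1
…
i=4: a=1 ⇒ p=131, q=9
…
i=7: a=6 ⇒ p=2417, q=166
i=8: a=1 ⇒ p=2781, q=191
…
i=10: a=1 ⇒ p=7979, q=548
…
i=12: a=1 ⇒ p=37114, q=2549
i=13: a=1 ⇒ p=66249, q=4550
fundamental: x₁=66249, y₁=4550  (since 4388930001 − 212·20702500 = 1)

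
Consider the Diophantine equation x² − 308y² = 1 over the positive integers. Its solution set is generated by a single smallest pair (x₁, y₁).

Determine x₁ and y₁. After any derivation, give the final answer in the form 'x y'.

[17; 1,1,4,1,1,34] for √308; ℓ=6 ⇒ convergent index 5
k=0  a_k=17  p_k/q_k = 17/1
k=1  a_k=1  p_k/q_k = 18/1
…
k=4  a_k=1  p_k/q_k = 193/11
k=5  a_k=1  p_k/q_k = 351/20
(x₁, y₁) = (351, 20);  351² − 308·20² = 1 ✓

351 20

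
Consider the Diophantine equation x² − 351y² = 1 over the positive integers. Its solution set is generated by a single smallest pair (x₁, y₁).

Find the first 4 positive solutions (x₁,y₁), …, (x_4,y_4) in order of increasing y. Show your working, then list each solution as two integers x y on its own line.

62425 3332
7793761249 416000200
973051091875225 51937624966668
121485428812828080001 6484412476672499600

d=351: √d = [18; 1,2,1,3,2,2,2,3,1,2,1,36] (ℓ=12, even), read p_11/q_11
k=0  a_k=18  p_k/q_k = 18/1
…
k=2  a_k=2  p_k/q_k = 56/3
k=3  a_k=1  p_k/q_k = 75/4
k=4  a_k=3  p_k/q_k = 281/15
k=5  a_k=2  p_k/q_k = 637/34
…
k=7  a_k=2  p_k/q_k = 3747/200
…
k=9  a_k=1  p_k/q_k = 16543/883
k=10  a_k=2  p_k/q_k = 45882/2449
k=11  a_k=1  p_k/q_k = 62425/3332
→ (62425, 3332).  Check: 62425²=3896880625, 351·3332²=3896880624, difference 1.
(62425+3332√351)^2 = 7793761249 + 416000200√351
(62425+3332√351)^3 = 973051091875225 + 51937624966668√351
(62425+3332√351)^4 = 121485428812828080001 + 6484412476672499600√351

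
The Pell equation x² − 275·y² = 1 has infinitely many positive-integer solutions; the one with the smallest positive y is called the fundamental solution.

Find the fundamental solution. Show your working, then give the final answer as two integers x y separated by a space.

199 12

√275 → a₀=16, period (1,1,2,1,1,32); ℓ=6 even so k=5
step 0: (16, 1)  from 16·(1,0) + (0,1)
step 1: (17, 1)  from 1·(16,1) + (1,0)
step 2: (33, 2)  from 1·(17,1) + (16,1)
step 3: (83, 5)  from 2·(33,2) + (17,1)
step 4: (116, 7)  from 1·(83,5) + (33,2)
step 5: (199, 12)  from 1·(116,7) + (83,5)
fundamental: x₁=199, y₁=12  (since 39601 − 275·144 = 1)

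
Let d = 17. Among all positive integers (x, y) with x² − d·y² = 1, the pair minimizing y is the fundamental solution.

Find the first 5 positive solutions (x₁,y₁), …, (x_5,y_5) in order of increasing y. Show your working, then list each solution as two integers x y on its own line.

√17 = [4; 8, …], period ℓ=1 (odd) → k=1
step 0: (4, 1)  from 4·(1,0) + (0,1)
step 1: (33, 8)  from 8·(4,1) + (1,0)
fundamental: x₁=33, y₁=8  (since 1089 − 17·64 = 1)
(x_2, y_2) = (33·33 + 17·8·8, 33·8 + 8·33) = (2177, 528)
(x_3, y_3) = (33·2177 + 17·8·528, 33·528 + 8·2177) = (143649, 34840)
(x_4, y_4) = (33·143649 + 17·8·34840, 33·34840 + 8·143649) = (9478657, 2298912)
(x_5, y_5) = (33·9478657 + 17·8·2298912, 33·2298912 + 8·9478657) = (625447713, 151693352)

33 8
2177 528
143649 34840
9478657 2298912
625447713 151693352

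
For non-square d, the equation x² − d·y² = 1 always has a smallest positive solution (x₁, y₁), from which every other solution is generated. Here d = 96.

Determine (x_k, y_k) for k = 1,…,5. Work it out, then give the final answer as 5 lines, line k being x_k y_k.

d=96: √d = [9; 1,3,1,18] (ℓ=4, even), read p_3/q_3
a_0=9:  p_0=9·1+0=9,  q_0=9·0+1=1
…
a_2=3:  p_2=3·10+9=39,  q_2=3·1+1=4
a_3=1:  p_3=1·39+10=49,  q_3=1·4+1=5
→ (49, 5).  Check: 49²=2401, 96·5²=2400, difference 1.
n=2: (49,5)∘(49,5) = (49·49+96·5·5, 49·5+5·49) = (4801,490)
n=3: (4801,490)∘(49,5) = (49·4801+96·5·490, 49·490+5·4801) = (470449,48015)
n=4: (470449,48015)∘(49,5) = (49·470449+96·5·48015, 49·48015+5·470449) = (46099201,4704980)
n=5: (46099201,4704980)∘(49,5) = (49·46099201+96·5·4704980, 49·4704980+5·46099201) = (4517251249,461040025)

49 5
4801 490
470449 48015
46099201 4704980
4517251249 461040025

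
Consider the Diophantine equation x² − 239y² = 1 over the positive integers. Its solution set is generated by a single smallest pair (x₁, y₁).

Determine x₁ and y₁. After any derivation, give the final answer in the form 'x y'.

6195120 400729

√239 = [15; 2,5,1,2,4,15,4,2,1,5,2,30, …], period ℓ=12 (even) → k=11
i=0: a=15 ⇒ p=15, q=1
i=1: a=2 ⇒ p=31, q=2
…
i=3: a=1 ⇒ p=201, q=13
i=4: a=2 ⇒ p=572, q=37
i=5: a=4 ⇒ p=2489, q=161
…
i=9: a=1 ⇒ p=500258, q=32359
i=10: a=5 ⇒ p=2847431, q=184185
i=11: a=2 ⇒ p=6195120, q=400729
(x₁, y₁) = (6195120, 400729);  6195120² − 239·400729² = 1 ✓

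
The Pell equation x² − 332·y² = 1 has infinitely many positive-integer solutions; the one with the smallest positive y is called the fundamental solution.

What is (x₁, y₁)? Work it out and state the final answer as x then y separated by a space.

13447 738

[18; 4,1,1,8,1,1,4,36] for √332; ℓ=8 ⇒ convergent index 7
step 0: (18, 1)  from 18·(1,0) + (0,1)
step 1: (73, 4)  from 4·(18,1) + (1,0)
step 2: (91, 5)  from 1·(73,4) + (18,1)
…
step 5: (1567, 86)  from 1·(1403,77) + (164,9)
step 6: (2970, 163)  from 1·(1567,86) + (1403,77)
step 7: (13447, 738)  from 4·(2970,163) + (1567,86)
→ (13447, 738).  Check: 13447²=180821809, 332·738²=180821808, difference 1.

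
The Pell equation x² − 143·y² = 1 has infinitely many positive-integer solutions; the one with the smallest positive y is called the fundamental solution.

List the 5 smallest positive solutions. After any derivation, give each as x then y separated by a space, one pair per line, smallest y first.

12 1
287 24
6876 575
164737 13776
3946812 330049

d=143: √d = [11; 1,22] (ℓ=2, even), read p_1/q_1
k=0  a_k=11  p_k/q_k = 11/1
k=1  a_k=1  p_k/q_k = 12/1
fundamental: x₁=12, y₁=1  (since 144 − 143·1 = 1)
(12+1√143)^2 = 287 + 24√143
(12+1√143)^3 = 6876 + 575√143
(12+1√143)^4 = 164737 + 13776√143
(12+1√143)^5 = 3946812 + 330049√143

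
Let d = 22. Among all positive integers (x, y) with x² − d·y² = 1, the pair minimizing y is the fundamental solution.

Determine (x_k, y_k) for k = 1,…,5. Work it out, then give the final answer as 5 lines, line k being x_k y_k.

197 42
77617 16548
30580901 6519870
12048797377 2568812232
4747195585637 1012105499538

d=22: √d = [4; 1,2,4,2,1,8] (ℓ=6, even), read p_5/q_5
a_0=4:  p_0=4·1+0=4,  q_0=4·0+1=1
…
a_4=2:  p_4=2·61+14=136,  q_4=2·13+3=29
a_5=1:  p_5=1·136+61=197,  q_5=1·29+13=42
→ (197, 42).  Check: 197²=38809, 22·42²=38808, difference 1.
(197+42√22)^2 = 77617 + 16548√22
(197+42√22)^3 = 30580901 + 6519870√22
(197+42√22)^4 = 12048797377 + 2568812232√22
(197+42√22)^5 = 4747195585637 + 1012105499538√22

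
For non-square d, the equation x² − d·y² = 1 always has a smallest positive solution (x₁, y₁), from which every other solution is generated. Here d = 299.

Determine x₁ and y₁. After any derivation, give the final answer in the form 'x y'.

415 24

√299 = [17; 3,2,3,34, …], period ℓ=4 (even) → k=3
i=0: a=17 ⇒ p=17, q=1
i=1: a=3 ⇒ p=52, q=3
i=2: a=2 ⇒ p=121, q=7
i=3: a=3 ⇒ p=415, q=24
(x₁, y₁) = (415, 24);  415² − 299·24² = 1 ✓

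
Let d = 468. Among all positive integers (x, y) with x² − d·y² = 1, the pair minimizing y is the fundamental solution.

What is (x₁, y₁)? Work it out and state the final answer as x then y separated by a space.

649 30

d=468: √d = [21; 1,1,1,2,1,1,1,42] (ℓ=8, even), read p_7/q_7
k=0  a_k=21  p_k/q_k = 21/1
…
k=6  a_k=1  p_k/q_k = 411/19
k=7  a_k=1  p_k/q_k = 649/30
→ (649, 30).  Check: 649²=421201, 468·30²=421200, difference 1.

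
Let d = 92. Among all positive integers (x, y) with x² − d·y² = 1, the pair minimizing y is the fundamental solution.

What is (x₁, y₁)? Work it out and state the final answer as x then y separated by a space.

d=92: √d = [9; 1,1,2,4,2,1,1,18] (ℓ=8, even), read p_7/q_7
k=0  a_k=9  p_k/q_k = 9/1
k=1  a_k=1  p_k/q_k = 10/1
…
k=3  a_k=2  p_k/q_k = 48/5
k=4  a_k=4  p_k/q_k = 211/22
k=5  a_k=2  p_k/q_k = 470/49
k=6  a_k=1  p_k/q_k = 681/71
k=7  a_k=1  p_k/q_k = 1151/120
→ (1151, 120).  Check: 1151²=1324801, 92·120²=1324800, difference 1.

1151 120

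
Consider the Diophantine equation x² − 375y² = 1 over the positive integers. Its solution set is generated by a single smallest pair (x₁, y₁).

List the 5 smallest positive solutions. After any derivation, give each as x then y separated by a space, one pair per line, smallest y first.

15124 781
457470751 23623688
13837575261124 714569313843
418558976041008001 21614292581499376
12660571893450834753124 653789121290623811405

√375 = [19; 2,1,2,1,5,1,2,1,2,38, …], period ℓ=10 (even) → k=9
k=0  a_k=19  p_k/q_k = 19/1
k=1  a_k=2  p_k/q_k = 39/2
k=2  a_k=1  p_k/q_k = 58/3
…
k=4  a_k=1  p_k/q_k = 213/11
…
k=6  a_k=1  p_k/q_k = 1433/74
…
k=8  a_k=1  p_k/q_k = 5519/285
k=9  a_k=2  p_k/q_k = 15124/781
(x₁, y₁) = (15124, 781);  15124² − 375·781² = 1 ✓
(15124+781√375)^2 = 457470751 + 23623688√375
(15124+781√375)^3 = 13837575261124 + 714569313843√375
(15124+781√375)^4 = 418558976041008001 + 21614292581499376√375
(15124+781√375)^5 = 12660571893450834753124 + 653789121290623811405√375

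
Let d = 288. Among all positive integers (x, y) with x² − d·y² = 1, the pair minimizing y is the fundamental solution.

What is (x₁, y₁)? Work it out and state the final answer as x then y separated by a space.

17 1

√288 = [16; 1,32, …], period ℓ=2 (even) → k=1
step 0: (16, 1)  from 16·(1,0) + (0,1)
step 1: (17, 1)  from 1·(16,1) + (1,0)
→ (17, 1).  Check: 17²=289, 288·1²=288, difference 1.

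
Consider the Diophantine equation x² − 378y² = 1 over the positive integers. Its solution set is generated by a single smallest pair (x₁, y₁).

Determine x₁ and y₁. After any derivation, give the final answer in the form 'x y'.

8749 450

d=378: √d = [19; 2,3,1,4,1,3,2,38] (ℓ=8, even), read p_7/q_7
a_0=19:  p_0=19·1+0=19,  q_0=19·0+1=1
…
a_2=3:  p_2=3·39+19=136,  q_2=3·2+1=7
…
a_6=3:  p_6=3·1011+836=3869,  q_6=3·52+43=199
a_7=2:  p_7=2·3869+1011=8749,  q_7=2·199+52=450
→ (8749, 450).  Check: 8749²=76545001, 378·450²=76545000, difference 1.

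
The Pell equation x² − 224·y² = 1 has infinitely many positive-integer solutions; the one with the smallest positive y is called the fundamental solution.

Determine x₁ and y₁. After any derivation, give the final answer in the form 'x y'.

15 1

d=224: √d = [14; 1,28] (ℓ=2, even), read p_1/q_1
step 0: (14, 1)  from 14·(1,0) + (0,1)
step 1: (15, 1)  from 1·(14,1) + (1,0)
fundamental: x₁=15, y₁=1  (since 225 − 224·1 = 1)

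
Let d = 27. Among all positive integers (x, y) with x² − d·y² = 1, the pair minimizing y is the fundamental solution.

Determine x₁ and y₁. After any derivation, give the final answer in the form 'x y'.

[5; 5,10] for √27; ℓ=2 ⇒ convergent index 1
k=0  a_k=5  p_k/q_k = 5/1
k=1  a_k=5  p_k/q_k = 26/5
(x₁, y₁) = (26, 5);  26² − 27·5² = 1 ✓

26 5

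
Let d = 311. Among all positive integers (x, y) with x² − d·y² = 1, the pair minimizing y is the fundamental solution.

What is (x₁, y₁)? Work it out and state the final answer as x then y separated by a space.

16883880 957397

√311 = [17; 1,1,1,2,1,…,1,1,34, …], period ℓ=16 (even) → k=15
step 0: (17, 1)  from 17·(1,0) + (0,1)
step 1: (18, 1)  from 1·(17,1) + (1,0)
…
step 8: (71158, 4035)  from 17·(4109,233) + (1305,74)
…
step 10: (1376656, 78063)  from 6·(217583,12338) + (71158,4035)
…
step 14: (10724507, 608131)  from 1·(6159373,349266) + (4565134,258865)
step 15: (16883880, 957397)  from 1·(10724507,608131) + (6159373,349266)
fundamental: x₁=16883880, y₁=957397  (since 285065403854400 − 311·916609015609 = 1)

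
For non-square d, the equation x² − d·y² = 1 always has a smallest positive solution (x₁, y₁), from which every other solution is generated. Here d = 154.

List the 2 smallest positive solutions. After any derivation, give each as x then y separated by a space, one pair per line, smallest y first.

[12; 2,2,3,1,2,1,3,2,2,24] for √154; ℓ=10 ⇒ convergent index 9
i=0: a=12 ⇒ p=12, q=1
i=1: a=2 ⇒ p=25, q=2
i=2: a=2 ⇒ p=62, q=5
i=3: a=3 ⇒ p=211, q=17
i=4: a=1 ⇒ p=273, q=22
i=5: a=2 ⇒ p=757, q=61
i=6: a=1 ⇒ p=1030, q=83
…
i=8: a=2 ⇒ p=8724, q=703
i=9: a=2 ⇒ p=21295, q=1716
(x₁, y₁) = (21295, 1716);  21295² − 154·1716² = 1 ✓
(x_2, y_2) = (21295·21295 + 154·1716·1716, 21295·1716 + 1716·21295) = (906954049, 73084440)

21295 1716
906954049 73084440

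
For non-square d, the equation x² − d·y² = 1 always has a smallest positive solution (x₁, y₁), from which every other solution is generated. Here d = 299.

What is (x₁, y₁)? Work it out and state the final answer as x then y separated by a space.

d=299: √d = [17; 3,2,3,34] (ℓ=4, even), read p_3/q_3
step 0: (17, 1)  from 17·(1,0) + (0,1)
step 1: (52, 3)  from 3·(17,1) + (1,0)
step 2: (121, 7)  from 2·(52,3) + (17,1)
step 3: (415, 24)  from 3·(121,7) + (52,3)
(x₁, y₁) = (415, 24);  415² − 299·24² = 1 ✓

415 24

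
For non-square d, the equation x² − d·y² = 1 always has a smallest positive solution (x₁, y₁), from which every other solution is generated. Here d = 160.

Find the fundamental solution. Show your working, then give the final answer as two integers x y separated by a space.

721 57

√160 → a₀=12, period (1,1,1,5,1,1,1,24); ℓ=8 even so k=7
i=0: a=12 ⇒ p=12, q=1
i=1: a=1 ⇒ p=13, q=1
…
i=5: a=1 ⇒ p=253, q=20
i=6: a=1 ⇒ p=468, q=37
i=7: a=1 ⇒ p=721, q=57
(x₁, y₁) = (721, 57);  721² − 160·57² = 1 ✓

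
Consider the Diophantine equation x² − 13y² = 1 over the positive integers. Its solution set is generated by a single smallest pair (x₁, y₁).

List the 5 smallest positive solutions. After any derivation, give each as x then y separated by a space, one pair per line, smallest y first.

649 180
842401 233640
1093435849 303264540
1419278889601 393637139280
1842222905266249 510940703520900

√13 → a₀=3, period (1,1,1,1,6); ℓ=5 odd so k=9
k=0  a_k=3  p_k/q_k = 3/1
…
k=2  a_k=1  p_k/q_k = 7/2
…
k=5  a_k=6  p_k/q_k = 119/33
…
k=7  a_k=1  p_k/q_k = 256/71
k=8  a_k=1  p_k/q_k = 393/109
k=9  a_k=1  p_k/q_k = 649/180
fundamental: x₁=649, y₁=180  (since 421201 − 13·32400 = 1)
(649+180√13)^2 = 842401 + 233640√13
(649+180√13)^3 = 1093435849 + 303264540√13
(649+180√13)^4 = 1419278889601 + 393637139280√13
(649+180√13)^5 = 1842222905266249 + 510940703520900√13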